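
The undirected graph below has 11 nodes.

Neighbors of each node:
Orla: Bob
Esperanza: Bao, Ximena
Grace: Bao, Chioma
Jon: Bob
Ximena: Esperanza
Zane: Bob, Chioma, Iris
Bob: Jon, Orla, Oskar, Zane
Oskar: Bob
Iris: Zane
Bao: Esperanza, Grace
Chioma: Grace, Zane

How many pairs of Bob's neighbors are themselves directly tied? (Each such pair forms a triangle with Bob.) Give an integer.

Bob's neighbors are Jon, Orla, Oskar, and Zane, but none of them are tied to each other, so no triangle contains Bob.

0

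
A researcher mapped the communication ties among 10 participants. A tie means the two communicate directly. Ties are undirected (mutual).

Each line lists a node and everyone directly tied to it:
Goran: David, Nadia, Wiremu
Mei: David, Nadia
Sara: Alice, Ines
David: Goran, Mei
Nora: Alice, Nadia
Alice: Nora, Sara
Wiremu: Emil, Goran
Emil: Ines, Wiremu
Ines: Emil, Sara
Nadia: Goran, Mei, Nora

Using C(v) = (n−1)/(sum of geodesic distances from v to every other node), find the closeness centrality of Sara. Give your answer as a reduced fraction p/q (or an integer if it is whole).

Distances from Sara: Alice:1, David:5, Emil:2, Goran:4, Ines:1, Mei:4, Nadia:3, Nora:2, Wiremu:3. Sum = 25.
n = 10, so closeness = 9/25.

9/25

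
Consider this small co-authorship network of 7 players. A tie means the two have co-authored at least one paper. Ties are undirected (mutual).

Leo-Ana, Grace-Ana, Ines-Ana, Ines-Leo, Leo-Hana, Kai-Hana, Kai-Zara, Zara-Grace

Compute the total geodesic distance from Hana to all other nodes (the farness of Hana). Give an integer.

Distances from Hana: Ana:2, Grace:3, Ines:2, Kai:1, Leo:1, Zara:2.
Sum = 2 + 3 + 2 + 1 + 1 + 2 = 11.

11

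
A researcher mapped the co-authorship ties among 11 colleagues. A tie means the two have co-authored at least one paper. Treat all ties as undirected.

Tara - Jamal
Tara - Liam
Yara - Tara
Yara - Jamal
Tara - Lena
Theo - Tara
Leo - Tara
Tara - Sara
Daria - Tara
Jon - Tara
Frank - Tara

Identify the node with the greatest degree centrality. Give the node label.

Degrees — Daria:1, Frank:1, Jamal:2, Jon:1, Lena:1, Leo:1, Liam:1, Sara:1, Tara:10, Theo:1, Yara:2.
The maximum is 10, attained only by Tara.

Tara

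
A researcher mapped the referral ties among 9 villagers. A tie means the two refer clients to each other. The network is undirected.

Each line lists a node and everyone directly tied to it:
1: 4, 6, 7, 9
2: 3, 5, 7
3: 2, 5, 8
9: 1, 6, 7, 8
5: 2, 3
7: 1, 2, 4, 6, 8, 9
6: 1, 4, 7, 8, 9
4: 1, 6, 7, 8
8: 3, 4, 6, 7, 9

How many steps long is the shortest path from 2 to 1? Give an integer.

2

One shortest route is 2 – 7 – 1, which uses 2 edges, and 2 and 1 are not directly tied, so nothing shorter exists. So d(2,1) = 2.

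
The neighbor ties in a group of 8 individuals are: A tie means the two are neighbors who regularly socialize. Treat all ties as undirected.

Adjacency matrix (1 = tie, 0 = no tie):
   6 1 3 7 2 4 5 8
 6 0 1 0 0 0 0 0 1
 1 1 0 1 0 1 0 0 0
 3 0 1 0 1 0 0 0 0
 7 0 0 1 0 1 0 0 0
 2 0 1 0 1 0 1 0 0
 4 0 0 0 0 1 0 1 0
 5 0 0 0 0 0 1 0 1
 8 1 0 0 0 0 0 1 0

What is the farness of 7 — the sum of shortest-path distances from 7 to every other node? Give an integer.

Distances from 7: 1:2, 2:1, 3:1, 4:2, 5:3, 6:3, 8:4.
Sum = 2 + 1 + 1 + 2 + 3 + 3 + 4 = 16.

16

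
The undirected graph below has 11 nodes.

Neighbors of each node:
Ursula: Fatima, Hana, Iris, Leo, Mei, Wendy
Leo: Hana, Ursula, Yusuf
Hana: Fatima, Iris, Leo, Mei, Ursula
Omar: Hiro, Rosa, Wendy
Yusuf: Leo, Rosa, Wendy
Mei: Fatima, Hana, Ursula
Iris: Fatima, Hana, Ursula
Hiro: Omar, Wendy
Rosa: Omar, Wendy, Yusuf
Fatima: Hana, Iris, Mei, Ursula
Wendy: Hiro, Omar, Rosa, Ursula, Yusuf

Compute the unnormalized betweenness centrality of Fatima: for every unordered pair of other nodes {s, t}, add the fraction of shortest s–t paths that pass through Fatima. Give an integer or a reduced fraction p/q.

Pairs whose geodesics pass through Fatima — Iris–Mei: 1/3.
All other pairs contribute 0.
Summing the contributions gives betweenness(Fatima) = 1/3.

1/3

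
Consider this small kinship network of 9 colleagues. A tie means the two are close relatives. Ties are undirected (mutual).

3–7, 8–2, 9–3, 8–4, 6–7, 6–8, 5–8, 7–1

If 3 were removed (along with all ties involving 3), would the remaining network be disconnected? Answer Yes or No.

Yes

Removing 3 leaves {1, 2, 4, 5, 6, 7, and 8} with no path to {9}, so the network splits into 2 components. 3 is a cut vertex.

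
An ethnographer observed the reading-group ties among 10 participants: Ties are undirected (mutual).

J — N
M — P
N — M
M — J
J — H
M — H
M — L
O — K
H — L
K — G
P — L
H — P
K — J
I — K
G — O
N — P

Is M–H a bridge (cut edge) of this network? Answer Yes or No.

No

Even without that edge, M still reaches H via M – P – H, so the network stays connected. Not a bridge.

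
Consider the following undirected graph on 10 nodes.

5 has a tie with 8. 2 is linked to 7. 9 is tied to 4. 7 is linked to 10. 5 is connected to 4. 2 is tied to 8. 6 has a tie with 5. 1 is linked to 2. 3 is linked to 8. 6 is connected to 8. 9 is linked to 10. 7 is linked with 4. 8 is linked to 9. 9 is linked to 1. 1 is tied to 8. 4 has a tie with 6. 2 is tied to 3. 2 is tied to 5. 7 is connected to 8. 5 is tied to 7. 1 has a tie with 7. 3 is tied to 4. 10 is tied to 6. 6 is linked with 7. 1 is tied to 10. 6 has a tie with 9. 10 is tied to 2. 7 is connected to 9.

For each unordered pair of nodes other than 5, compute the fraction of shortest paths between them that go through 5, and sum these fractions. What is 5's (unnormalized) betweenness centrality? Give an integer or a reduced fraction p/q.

47/60

Pairs whose geodesics pass through 5 — 6–2: 1/4; 8–4: 1/5; 2–4: 1/3.
All other pairs contribute 0.
Summing the contributions gives betweenness(5) = 47/60.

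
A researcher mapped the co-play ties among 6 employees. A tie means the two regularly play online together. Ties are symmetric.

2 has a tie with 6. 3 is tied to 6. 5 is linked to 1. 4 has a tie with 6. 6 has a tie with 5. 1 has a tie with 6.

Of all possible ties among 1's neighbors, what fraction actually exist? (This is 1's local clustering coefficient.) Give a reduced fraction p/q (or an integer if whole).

1's neighbors: 5 and 6 (k = 2).
Possible neighbor pairs: C(2,2) = 1. Edges among them: 5–6 → e = 1.
Clustering(1) = 1/1.

1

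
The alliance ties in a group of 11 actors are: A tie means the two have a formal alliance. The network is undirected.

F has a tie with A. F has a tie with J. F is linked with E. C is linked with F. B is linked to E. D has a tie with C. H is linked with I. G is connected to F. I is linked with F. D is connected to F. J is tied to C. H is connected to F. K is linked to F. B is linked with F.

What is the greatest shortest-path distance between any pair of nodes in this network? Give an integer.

2

Eccentricity of each node (its greatest distance to any other): A:2, B:2, C:2, D:2, E:2, F:1, G:2, H:2, I:2, J:2, K:2.
The maximum eccentricity is 2, realized for instance by the pair I–A via I – F – A. So the diameter is 2.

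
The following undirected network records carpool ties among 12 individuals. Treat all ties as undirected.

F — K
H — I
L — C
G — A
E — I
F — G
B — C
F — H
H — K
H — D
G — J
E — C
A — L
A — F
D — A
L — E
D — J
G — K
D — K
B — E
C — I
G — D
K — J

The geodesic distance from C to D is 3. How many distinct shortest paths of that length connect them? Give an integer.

The shortest distance is 3. The length-3 paths are: C–I–H–D; C–L–A–D.
That gives 2 distinct shortest paths.

2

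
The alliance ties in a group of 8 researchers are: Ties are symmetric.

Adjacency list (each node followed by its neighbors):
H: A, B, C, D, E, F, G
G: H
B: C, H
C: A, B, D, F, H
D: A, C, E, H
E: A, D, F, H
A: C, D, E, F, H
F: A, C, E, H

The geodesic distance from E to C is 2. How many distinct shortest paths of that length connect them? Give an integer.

The shortest distance is 2. The length-2 paths are: E–F–C; E–D–C; E–A–C; E–H–C.
That gives 4 distinct shortest paths.

4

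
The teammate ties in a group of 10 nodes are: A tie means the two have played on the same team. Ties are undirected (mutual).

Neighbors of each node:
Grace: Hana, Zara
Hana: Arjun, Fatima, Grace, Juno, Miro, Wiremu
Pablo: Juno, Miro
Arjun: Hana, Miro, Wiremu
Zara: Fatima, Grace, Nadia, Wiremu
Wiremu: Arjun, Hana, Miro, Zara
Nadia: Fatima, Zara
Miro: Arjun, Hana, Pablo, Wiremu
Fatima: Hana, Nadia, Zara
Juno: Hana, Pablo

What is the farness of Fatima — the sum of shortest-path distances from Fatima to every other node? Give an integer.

Distances from Fatima: Arjun:2, Grace:2, Hana:1, Juno:2, Miro:2, Nadia:1, Pablo:3, Wiremu:2, Zara:1.
Sum = 2 + 2 + 1 + 2 + 2 + 1 + 3 + 2 + 1 = 16.

16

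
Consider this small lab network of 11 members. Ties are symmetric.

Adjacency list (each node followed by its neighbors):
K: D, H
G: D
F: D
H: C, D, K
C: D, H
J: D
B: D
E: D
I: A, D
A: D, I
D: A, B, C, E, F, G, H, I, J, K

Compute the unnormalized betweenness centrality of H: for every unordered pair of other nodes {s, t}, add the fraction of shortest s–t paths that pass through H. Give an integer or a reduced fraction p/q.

1/2

Pairs whose geodesics pass through H — K–C: 1/2.
All other pairs contribute 0.
Summing the contributions gives betweenness(H) = 1/2.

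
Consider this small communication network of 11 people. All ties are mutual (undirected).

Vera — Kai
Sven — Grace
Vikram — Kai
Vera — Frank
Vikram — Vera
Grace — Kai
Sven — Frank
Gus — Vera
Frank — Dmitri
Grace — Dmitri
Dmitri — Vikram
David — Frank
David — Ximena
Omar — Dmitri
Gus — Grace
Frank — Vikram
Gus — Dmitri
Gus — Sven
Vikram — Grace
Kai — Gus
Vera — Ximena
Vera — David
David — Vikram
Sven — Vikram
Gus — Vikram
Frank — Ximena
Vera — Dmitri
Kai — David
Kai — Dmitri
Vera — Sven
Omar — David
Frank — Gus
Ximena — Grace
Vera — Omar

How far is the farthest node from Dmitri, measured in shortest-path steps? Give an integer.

Distances from Dmitri: David:2, Frank:1, Grace:1, Gus:1, Kai:1, Omar:1, Sven:2, Vera:1, Vikram:1, Ximena:2.
The largest is 2 (to David, Sven, and Ximena), so the eccentricity of Dmitri is 2.

2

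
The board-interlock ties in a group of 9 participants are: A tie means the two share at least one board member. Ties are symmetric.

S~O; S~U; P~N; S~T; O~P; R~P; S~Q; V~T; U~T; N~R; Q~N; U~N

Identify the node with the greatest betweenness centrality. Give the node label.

Unnormalized betweenness of each node: N:49/6, O:7/3, P:7/3, Q:5/6, R:0, S:15/2, T:7, U:35/6, V:0.
N has the largest value, 49/6, making it the main broker — the node through which the most shortest paths run.

N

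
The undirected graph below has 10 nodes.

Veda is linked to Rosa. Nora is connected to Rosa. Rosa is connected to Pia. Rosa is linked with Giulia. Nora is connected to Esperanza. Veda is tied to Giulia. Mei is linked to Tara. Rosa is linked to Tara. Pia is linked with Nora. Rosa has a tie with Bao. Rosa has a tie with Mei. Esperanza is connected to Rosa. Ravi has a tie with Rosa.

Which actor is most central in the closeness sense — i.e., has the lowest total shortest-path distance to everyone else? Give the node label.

Farness (sum of distances to all others) for each node — Bao:17, Esperanza:16, Giulia:16, Mei:16, Nora:15, Pia:16, Ravi:17, Rosa:9, Tara:16, Veda:16.
The smallest farness is 9, for Rosa, so Rosa has the highest closeness.

Rosa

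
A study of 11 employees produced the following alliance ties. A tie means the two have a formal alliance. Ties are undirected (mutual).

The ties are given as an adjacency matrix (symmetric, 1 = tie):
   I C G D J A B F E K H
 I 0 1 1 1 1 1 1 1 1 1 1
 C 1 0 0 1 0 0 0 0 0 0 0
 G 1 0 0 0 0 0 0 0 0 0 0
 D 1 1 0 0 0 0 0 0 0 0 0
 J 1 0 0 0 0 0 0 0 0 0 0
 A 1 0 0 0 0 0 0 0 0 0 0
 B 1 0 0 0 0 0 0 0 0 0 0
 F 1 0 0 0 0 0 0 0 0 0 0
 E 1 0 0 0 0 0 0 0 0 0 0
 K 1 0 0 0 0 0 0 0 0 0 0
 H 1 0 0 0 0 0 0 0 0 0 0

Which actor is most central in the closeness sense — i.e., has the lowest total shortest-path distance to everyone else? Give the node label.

Farness (sum of distances to all others) for each node — A:19, B:19, C:18, D:18, E:19, F:19, G:19, H:19, I:10, J:19, K:19.
The smallest farness is 10, for I, so I has the highest closeness.

I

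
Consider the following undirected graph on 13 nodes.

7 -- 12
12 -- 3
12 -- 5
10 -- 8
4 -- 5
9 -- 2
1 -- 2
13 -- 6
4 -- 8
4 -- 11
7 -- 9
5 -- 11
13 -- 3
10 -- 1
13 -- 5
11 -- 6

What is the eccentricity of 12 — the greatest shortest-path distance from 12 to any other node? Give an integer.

4

Distances from 12: 1:4, 2:3, 3:1, 4:2, 5:1, 6:3, 7:1, 8:3, 9:2, 10:4, 11:2, 13:2.
The largest is 4 (to 10 and 1), so the eccentricity of 12 is 4.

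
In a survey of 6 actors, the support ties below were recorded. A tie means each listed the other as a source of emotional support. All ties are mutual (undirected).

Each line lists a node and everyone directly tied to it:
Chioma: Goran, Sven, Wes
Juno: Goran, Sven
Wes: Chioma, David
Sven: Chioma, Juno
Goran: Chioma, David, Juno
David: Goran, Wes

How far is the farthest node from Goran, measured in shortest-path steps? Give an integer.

2

Distances from Goran: Chioma:1, David:1, Juno:1, Sven:2, Wes:2.
The largest is 2 (to Sven and Wes), so the eccentricity of Goran is 2.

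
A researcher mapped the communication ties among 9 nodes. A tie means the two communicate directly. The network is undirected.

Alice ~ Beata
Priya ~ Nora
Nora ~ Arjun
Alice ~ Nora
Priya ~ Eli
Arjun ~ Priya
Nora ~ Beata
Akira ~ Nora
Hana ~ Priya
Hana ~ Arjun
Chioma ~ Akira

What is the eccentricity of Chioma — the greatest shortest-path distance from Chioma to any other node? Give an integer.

4

Distances from Chioma: Akira:1, Alice:3, Arjun:3, Beata:3, Eli:4, Hana:4, Nora:2, Priya:3.
The largest is 4 (to Eli and Hana), so the eccentricity of Chioma is 4.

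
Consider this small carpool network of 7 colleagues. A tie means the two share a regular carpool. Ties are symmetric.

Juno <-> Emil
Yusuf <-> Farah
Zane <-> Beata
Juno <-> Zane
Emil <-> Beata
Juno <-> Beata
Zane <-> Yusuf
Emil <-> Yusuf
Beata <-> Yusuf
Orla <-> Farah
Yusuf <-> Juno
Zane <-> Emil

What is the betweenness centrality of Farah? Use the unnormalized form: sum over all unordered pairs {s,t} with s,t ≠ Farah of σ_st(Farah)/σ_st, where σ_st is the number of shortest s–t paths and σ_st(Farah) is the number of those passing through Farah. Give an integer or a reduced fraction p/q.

Pairs whose geodesics pass through Farah — Beata–Orla: 1; Emil–Orla: 1; Juno–Orla: 1; Yusuf–Orla: 1; Zane–Orla: 1.
All other pairs contribute 0.
Summing the contributions gives betweenness(Farah) = 5.

5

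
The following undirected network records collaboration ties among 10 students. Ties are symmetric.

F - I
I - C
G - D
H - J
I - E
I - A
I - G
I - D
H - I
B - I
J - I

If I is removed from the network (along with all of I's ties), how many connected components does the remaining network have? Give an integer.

7

Without I, the remaining ties split the others into: {B}; {C}; {F}; {H, J}; {D, G}; {A}; {E}.
That's 7 separate components.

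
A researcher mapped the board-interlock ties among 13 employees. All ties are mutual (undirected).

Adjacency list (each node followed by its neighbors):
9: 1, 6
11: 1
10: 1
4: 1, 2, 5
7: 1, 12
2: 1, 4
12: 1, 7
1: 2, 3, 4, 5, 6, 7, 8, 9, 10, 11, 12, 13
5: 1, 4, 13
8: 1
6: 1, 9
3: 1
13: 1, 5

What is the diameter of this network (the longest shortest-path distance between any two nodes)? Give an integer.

Eccentricity of each node (its greatest distance to any other): 1:1, 2:2, 3:2, 4:2, 5:2, 6:2, 7:2, 8:2, 9:2, 10:2, 11:2, 12:2, 13:2.
The maximum eccentricity is 2, realized for instance by the pair 13–8 via 13 – 1 – 8. So the diameter is 2.

2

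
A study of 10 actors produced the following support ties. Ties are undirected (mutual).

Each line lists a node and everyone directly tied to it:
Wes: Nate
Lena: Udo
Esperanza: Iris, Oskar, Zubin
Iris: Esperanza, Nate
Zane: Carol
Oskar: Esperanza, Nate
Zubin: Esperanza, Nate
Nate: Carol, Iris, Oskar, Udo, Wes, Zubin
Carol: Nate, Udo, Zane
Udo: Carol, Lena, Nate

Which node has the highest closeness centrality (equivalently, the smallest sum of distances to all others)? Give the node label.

Nate

Farness (sum of distances to all others) for each node — Carol:16, Esperanza:22, Iris:18, Lena:24, Nate:12, Oskar:18, Udo:16, Wes:20, Zane:24, Zubin:18.
The smallest farness is 12, for Nate, so Nate has the highest closeness.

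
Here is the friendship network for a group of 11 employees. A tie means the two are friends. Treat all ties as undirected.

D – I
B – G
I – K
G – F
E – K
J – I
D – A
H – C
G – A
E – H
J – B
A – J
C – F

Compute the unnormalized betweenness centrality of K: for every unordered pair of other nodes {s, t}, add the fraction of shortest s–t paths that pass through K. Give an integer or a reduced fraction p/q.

9

Pairs whose geodesics pass through K — H–I: 1; H–D: 1; H–J: 1; E–I: 1; E–D: 1; E–A: 2/2; E–J: 1; E–B: 1; I–C: 1.
All other pairs contribute 0.
Summing the contributions gives betweenness(K) = 9.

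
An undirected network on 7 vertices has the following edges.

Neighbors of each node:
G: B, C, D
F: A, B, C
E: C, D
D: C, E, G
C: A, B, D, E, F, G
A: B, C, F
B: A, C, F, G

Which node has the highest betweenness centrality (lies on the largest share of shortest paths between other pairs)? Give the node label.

Unnormalized betweenness of each node: A:0, B:1, C:7, D:1/2, E:0, F:0, G:1/2.
C has the largest value, 7, making it the main broker — the node through which the most shortest paths run.

C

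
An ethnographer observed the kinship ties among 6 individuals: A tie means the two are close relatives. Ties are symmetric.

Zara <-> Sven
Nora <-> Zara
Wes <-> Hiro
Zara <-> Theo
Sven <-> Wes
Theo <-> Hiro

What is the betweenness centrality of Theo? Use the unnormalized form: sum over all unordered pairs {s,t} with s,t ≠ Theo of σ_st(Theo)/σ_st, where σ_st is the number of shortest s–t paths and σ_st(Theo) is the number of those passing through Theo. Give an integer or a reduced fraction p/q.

Pairs whose geodesics pass through Theo — Zara–Hiro: 1; Nora–Hiro: 1.
All other pairs contribute 0.
Summing the contributions gives betweenness(Theo) = 2.

2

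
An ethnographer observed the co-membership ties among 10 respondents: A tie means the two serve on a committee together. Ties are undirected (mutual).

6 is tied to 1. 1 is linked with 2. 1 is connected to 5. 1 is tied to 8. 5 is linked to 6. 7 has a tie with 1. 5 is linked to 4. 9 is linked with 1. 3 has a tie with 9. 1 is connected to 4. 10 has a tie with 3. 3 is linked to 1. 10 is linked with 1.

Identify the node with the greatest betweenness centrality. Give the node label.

1

Unnormalized betweenness of each node: 1:31, 2:0, 3:1/2, 4:0, 5:1/2, 6:0, 7:0, 8:0, 9:0, 10:0.
1 has the largest value, 31, making it the main broker — the node through which the most shortest paths run.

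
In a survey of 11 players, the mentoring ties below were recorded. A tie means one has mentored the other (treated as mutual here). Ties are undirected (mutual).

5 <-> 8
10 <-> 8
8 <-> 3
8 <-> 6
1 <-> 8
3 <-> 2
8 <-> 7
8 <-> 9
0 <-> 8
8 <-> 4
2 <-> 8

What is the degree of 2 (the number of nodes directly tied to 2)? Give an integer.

2 is directly tied to 3 and 8. That is 2 neighbors, so the degree of 2 is 2.

2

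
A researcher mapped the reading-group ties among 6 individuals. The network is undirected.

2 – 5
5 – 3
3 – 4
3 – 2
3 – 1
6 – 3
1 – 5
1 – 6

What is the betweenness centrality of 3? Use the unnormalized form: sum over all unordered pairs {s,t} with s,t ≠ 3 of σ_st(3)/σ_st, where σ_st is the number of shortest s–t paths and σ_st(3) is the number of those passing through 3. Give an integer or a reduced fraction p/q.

6

Pairs whose geodesics pass through 3 — 1–4: 1; 1–2: 1/2; 5–4: 1; 5–6: 1/2; 4–2: 1; 4–6: 1; 2–6: 1.
All other pairs contribute 0.
Summing the contributions gives betweenness(3) = 6.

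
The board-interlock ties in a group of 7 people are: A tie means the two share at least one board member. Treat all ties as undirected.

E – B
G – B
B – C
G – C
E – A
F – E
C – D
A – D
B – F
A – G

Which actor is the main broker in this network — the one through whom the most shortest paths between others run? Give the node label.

Unnormalized betweenness of each node: A:5/2, B:4, C:2, D:1/2, E:2, F:0, G:1.
B has the largest value, 4, making it the main broker — the node through which the most shortest paths run.

B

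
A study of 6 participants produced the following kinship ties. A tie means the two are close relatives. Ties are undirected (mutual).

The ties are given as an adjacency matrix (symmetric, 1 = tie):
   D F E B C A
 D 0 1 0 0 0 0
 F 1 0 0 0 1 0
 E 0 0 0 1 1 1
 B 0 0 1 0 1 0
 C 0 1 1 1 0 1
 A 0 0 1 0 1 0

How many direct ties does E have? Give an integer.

3

E is directly tied to A, B, and C. That is 3 neighbors, so the degree of E is 3.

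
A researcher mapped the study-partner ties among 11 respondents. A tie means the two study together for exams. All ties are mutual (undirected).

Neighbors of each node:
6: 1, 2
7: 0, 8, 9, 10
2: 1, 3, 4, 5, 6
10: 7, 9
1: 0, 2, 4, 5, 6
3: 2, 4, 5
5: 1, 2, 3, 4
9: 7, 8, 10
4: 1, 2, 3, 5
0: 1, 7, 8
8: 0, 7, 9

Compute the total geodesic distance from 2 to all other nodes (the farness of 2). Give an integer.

Distances from 2: 0:2, 1:1, 3:1, 4:1, 5:1, 6:1, 7:3, 8:3, 9:4, 10:4.
Sum = 2 + 1 + 1 + 1 + 1 + 1 + 3 + 3 + 4 + 4 = 21.

21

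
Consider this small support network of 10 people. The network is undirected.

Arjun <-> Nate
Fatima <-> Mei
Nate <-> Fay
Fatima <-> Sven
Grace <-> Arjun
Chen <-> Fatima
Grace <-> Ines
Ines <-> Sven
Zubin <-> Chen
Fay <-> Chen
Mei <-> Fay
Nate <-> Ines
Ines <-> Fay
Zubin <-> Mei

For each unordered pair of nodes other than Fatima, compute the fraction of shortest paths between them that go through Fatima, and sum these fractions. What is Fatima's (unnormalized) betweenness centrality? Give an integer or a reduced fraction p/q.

Pairs whose geodesics pass through Fatima — Sven–Mei: 1; Sven–Zubin: 2/2; Sven–Chen: 1; Mei–Chen: 1/3.
All other pairs contribute 0.
Summing the contributions gives betweenness(Fatima) = 10/3.

10/3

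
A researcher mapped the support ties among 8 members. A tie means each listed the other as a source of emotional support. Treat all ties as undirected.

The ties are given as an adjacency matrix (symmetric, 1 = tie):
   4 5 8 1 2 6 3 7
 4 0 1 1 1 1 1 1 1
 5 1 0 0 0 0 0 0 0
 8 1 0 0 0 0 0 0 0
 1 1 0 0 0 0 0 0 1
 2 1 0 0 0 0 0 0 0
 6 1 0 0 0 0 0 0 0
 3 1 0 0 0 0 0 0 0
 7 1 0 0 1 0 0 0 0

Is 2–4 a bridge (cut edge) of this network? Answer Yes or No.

Without the 2–4 edge there is no alternate route between 2 and 4, so the network disconnects. It is a bridge.

Yes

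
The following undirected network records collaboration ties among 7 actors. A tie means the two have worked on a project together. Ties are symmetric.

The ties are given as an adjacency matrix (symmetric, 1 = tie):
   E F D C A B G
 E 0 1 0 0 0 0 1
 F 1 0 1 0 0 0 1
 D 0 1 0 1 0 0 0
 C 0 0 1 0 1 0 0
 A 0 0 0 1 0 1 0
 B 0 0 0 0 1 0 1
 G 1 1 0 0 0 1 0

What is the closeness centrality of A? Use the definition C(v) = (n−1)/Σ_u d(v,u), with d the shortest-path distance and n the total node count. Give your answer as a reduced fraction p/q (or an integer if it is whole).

Distances from A: B:1, C:1, D:2, E:3, F:3, G:2. Sum = 12.
n = 7, so closeness = 6/12 = 1/2.

1/2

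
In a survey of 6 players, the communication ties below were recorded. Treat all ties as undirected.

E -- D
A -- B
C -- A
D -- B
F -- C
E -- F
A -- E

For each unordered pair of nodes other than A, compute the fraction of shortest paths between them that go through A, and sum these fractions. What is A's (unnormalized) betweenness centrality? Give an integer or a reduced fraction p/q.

10/3

Pairs whose geodesics pass through A — C–B: 1; C–D: 2/3; C–E: 1/2; B–E: 1/2; B–F: 2/3.
All other pairs contribute 0.
Summing the contributions gives betweenness(A) = 10/3.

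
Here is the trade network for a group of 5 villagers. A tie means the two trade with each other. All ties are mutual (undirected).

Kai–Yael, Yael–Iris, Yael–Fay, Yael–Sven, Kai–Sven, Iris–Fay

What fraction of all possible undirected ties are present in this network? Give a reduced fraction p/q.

There are 6 edges and 5 nodes, so the maximum possible is C(5,2) = 10.
Density = 6/10 = 3/5.

3/5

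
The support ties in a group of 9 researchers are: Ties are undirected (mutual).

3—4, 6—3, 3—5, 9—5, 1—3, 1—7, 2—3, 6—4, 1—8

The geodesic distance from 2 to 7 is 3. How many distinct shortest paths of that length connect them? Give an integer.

1

The shortest distance is 3, and the only length-3 path is 2–3–1–7. So there is exactly 1 shortest path.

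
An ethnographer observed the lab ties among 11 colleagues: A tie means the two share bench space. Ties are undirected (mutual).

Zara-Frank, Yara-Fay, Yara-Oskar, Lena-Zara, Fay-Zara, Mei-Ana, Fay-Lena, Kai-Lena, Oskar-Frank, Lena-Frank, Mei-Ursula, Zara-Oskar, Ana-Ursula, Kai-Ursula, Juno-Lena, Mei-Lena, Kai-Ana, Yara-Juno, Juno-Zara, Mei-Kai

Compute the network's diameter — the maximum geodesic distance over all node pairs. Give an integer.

4

Eccentricity of each node (its greatest distance to any other): Ana:4, Fay:3, Frank:3, Juno:3, Kai:3, Lena:2, Mei:3, Oskar:4, Ursula:4, Yara:4, Zara:3.
The maximum eccentricity is 4, realized for instance by the pair Yara–Ursula via Yara – Fay – Lena – Kai – Ursula. So the diameter is 4.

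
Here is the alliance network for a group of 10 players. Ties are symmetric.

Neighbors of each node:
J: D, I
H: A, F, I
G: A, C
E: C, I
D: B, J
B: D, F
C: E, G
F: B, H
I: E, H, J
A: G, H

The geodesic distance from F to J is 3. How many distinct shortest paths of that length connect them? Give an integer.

2

The shortest distance is 3. The length-3 paths are: F–B–D–J; F–H–I–J.
That gives 2 distinct shortest paths.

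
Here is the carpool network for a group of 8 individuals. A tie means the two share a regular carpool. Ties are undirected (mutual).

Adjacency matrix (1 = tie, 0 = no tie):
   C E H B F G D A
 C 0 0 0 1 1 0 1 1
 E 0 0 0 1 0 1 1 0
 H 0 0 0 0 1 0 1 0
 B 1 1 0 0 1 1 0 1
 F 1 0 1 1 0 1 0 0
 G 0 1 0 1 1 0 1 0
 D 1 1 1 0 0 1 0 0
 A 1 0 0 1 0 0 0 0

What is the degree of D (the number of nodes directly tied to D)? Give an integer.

4

D is directly tied to C, E, G, and H. That is 4 neighbors, so the degree of D is 4.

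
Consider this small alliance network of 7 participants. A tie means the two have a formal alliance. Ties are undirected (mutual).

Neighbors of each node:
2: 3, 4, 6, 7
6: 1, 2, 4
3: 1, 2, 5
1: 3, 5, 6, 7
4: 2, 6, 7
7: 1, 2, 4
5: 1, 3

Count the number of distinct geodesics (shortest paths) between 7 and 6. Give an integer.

The shortest distance is 2. The length-2 paths are: 7–2–6; 7–1–6; 7–4–6.
That gives 3 distinct shortest paths.

3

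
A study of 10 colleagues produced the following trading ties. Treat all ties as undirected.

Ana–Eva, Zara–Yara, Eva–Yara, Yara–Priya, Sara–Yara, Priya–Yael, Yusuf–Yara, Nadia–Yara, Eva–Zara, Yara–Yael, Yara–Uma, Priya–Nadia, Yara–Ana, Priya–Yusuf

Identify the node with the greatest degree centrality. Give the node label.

Degrees — Ana:2, Eva:3, Nadia:2, Priya:4, Sara:1, Uma:1, Yael:2, Yara:9, Yusuf:2, Zara:2.
The maximum is 9, attained only by Yara.

Yara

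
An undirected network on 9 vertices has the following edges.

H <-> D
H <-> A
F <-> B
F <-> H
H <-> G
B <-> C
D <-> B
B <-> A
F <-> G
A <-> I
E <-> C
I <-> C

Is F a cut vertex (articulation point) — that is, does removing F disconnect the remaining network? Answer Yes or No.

Even without F, every remaining node can still reach every other (the residual graph is connected), so F is not a cut vertex.

No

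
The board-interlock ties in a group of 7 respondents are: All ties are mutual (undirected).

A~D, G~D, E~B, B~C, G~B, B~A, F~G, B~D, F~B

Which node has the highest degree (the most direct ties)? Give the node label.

B

Degrees — A:2, B:6, C:1, D:3, E:1, F:2, G:3.
The maximum is 6, attained only by B.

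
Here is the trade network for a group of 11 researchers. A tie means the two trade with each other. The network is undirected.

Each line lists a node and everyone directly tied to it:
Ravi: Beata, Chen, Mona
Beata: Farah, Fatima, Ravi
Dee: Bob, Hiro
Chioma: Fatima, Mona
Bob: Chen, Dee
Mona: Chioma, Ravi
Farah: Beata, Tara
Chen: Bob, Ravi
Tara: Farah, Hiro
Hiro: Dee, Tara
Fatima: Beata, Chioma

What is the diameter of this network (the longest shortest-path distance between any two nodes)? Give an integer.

5

Eccentricity of each node (its greatest distance to any other): Beata:4, Bob:4, Chen:4, Chioma:5, Dee:5, Farah:4, Fatima:5, Hiro:5, Mona:5, Ravi:4, Tara:4.
The maximum eccentricity is 5, realized for instance by the pair Dee–Fatima via Dee – Bob – Chen – Ravi – Beata – Fatima. So the diameter is 5.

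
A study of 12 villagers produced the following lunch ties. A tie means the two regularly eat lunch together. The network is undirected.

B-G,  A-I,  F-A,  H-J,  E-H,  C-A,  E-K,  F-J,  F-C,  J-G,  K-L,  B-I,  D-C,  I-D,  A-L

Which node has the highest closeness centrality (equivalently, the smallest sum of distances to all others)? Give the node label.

Farness (sum of distances to all others) for each node — A:21, B:28, C:25, D:30, E:32, F:22, G:28, H:28, I:25, J:23, K:30, L:26.
The smallest farness is 21, for A, so A has the highest closeness.

A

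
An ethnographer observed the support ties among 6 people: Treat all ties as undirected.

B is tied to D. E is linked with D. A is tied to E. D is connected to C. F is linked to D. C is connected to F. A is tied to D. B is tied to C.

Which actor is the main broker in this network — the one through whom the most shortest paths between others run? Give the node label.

Unnormalized betweenness of each node: A:0, B:0, C:1/2, D:13/2, E:0, F:0.
D has the largest value, 13/2, making it the main broker — the node through which the most shortest paths run.

D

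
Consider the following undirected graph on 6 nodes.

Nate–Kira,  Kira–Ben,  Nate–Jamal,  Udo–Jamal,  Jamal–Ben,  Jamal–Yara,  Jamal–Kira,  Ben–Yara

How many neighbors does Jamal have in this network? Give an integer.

5

Jamal is directly tied to Ben, Kira, Nate, Udo, and Yara. That is 5 neighbors, so the degree of Jamal is 5.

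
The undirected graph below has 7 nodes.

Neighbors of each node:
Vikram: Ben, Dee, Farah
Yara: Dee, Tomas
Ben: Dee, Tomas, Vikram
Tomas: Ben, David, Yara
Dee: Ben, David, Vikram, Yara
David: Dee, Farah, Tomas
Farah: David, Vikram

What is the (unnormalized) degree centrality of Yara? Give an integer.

2

Yara is directly tied to Dee and Tomas. That is 2 neighbors, so the degree of Yara is 2.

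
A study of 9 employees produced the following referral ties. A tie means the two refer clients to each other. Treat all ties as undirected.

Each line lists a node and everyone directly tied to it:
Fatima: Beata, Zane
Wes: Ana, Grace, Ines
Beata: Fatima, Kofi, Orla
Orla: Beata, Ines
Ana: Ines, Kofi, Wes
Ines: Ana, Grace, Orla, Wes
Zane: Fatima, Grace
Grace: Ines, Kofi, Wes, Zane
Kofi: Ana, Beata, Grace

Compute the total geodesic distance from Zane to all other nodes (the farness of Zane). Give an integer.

16

Distances from Zane: Ana:3, Beata:2, Fatima:1, Grace:1, Ines:2, Kofi:2, Orla:3, Wes:2.
Sum = 3 + 2 + 1 + 1 + 2 + 2 + 3 + 2 = 16.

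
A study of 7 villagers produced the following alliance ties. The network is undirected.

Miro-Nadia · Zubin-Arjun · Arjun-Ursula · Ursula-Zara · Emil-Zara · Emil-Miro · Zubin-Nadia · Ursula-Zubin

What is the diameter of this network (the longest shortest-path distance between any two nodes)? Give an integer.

Eccentricity of each node (its greatest distance to any other): Arjun:3, Emil:3, Miro:3, Nadia:3, Ursula:3, Zara:3, Zubin:3.
The maximum eccentricity is 3, realized for instance by the pair Zubin–Emil via Zubin – Ursula – Zara – Emil. So the diameter is 3.

3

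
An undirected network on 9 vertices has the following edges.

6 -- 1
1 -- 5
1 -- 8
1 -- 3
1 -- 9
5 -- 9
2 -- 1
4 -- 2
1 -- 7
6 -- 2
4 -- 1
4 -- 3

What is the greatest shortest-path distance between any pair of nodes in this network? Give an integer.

2

Eccentricity of each node (its greatest distance to any other): 1:1, 2:2, 3:2, 4:2, 5:2, 6:2, 7:2, 8:2, 9:2.
The maximum eccentricity is 2, realized for instance by the pair 9–8 via 9 – 1 – 8. So the diameter is 2.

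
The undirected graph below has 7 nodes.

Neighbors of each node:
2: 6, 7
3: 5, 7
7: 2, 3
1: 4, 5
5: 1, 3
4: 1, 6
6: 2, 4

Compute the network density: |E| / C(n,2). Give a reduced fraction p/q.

1/3

There are 7 edges and 7 nodes, so the maximum possible is C(7,2) = 21.
Density = 7/21 = 1/3.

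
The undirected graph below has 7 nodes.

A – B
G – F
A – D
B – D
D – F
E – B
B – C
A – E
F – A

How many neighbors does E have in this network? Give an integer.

2

E is directly tied to A and B. That is 2 neighbors, so the degree of E is 2.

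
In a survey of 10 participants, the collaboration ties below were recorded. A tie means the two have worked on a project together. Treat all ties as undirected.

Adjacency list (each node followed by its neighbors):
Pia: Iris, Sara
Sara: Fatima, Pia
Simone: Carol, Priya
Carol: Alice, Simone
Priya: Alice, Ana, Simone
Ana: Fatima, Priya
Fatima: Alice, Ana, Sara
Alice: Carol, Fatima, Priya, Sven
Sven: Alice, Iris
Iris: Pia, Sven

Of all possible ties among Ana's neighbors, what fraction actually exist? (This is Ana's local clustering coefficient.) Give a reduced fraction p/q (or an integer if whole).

Ana's neighbors: Fatima and Priya (k = 2).
Possible neighbor pairs: C(2,2) = 1. Edges among them: none → e = 0.
Clustering(Ana) = 0/1.

0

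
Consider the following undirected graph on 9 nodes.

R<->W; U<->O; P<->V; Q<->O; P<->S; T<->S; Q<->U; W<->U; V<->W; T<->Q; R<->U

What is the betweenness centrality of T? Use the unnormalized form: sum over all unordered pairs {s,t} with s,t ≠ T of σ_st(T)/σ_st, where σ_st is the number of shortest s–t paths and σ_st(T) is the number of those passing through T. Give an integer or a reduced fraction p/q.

5

Pairs whose geodesics pass through T — U–S: 1; R–S: 1/2; P–Q: 1; P–O: 1/2; S–Q: 1; S–O: 1.
All other pairs contribute 0.
Summing the contributions gives betweenness(T) = 5.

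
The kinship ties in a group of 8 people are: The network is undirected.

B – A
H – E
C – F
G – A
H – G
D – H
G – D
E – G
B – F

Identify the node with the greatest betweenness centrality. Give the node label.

Unnormalized betweenness of each node: A:12, B:10, C:0, D:0, E:0, F:6, G:25/2, H:1/2.
G has the largest value, 25/2, making it the main broker — the node through which the most shortest paths run.

G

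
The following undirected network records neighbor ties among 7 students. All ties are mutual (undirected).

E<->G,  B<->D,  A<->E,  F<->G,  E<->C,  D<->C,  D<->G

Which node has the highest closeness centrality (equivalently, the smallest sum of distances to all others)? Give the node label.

G

Farness (sum of distances to all others) for each node — A:15, B:15, C:11, D:10, E:10, F:14, G:9.
The smallest farness is 9, for G, so G has the highest closeness.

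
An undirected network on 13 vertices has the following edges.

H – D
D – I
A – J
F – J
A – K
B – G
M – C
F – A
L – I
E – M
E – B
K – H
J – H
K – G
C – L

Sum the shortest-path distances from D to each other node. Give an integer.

33

Distances from D: A:3, B:4, C:3, E:5, F:3, G:3, H:1, I:1, J:2, K:2, L:2, M:4.
Sum = 3 + 4 + 3 + 5 + 3 + 3 + 1 + 1 + 2 + 2 + 2 + 4 = 33.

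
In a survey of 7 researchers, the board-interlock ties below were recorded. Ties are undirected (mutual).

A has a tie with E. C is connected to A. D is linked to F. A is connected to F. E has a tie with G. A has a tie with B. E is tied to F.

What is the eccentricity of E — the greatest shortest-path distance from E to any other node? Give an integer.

2

Distances from E: A:1, B:2, C:2, D:2, F:1, G:1.
The largest is 2 (to C, B, and D), so the eccentricity of E is 2.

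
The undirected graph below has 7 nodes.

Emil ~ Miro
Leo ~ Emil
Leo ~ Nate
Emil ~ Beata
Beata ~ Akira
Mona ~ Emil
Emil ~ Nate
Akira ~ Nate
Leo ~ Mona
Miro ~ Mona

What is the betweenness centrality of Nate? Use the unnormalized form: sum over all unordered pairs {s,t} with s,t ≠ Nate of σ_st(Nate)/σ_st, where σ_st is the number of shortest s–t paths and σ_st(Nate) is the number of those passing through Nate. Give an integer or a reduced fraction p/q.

Pairs whose geodesics pass through Nate — Akira–Emil: 1/2; Akira–Mona: 2/3; Akira–Leo: 1; Akira–Miro: 1/2.
All other pairs contribute 0.
Summing the contributions gives betweenness(Nate) = 8/3.

8/3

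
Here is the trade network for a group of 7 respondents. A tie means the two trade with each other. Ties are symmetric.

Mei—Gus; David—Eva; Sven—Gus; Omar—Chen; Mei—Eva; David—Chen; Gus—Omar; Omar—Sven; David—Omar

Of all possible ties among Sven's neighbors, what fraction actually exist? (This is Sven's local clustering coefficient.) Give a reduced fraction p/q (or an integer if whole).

Sven's neighbors: Gus and Omar (k = 2).
Possible neighbor pairs: C(2,2) = 1. Edges among them: Gus–Omar → e = 1.
Clustering(Sven) = 1/1.

1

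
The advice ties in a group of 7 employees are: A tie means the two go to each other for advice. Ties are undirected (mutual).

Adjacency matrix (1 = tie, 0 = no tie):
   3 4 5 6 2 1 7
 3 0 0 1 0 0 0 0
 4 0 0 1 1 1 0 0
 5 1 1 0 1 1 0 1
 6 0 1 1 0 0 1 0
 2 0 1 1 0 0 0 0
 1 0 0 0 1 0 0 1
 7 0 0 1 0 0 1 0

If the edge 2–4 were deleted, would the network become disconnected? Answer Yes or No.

Even without that edge, 2 still reaches 4 via 2 – 5 – 4, so the network stays connected. Not a bridge.

No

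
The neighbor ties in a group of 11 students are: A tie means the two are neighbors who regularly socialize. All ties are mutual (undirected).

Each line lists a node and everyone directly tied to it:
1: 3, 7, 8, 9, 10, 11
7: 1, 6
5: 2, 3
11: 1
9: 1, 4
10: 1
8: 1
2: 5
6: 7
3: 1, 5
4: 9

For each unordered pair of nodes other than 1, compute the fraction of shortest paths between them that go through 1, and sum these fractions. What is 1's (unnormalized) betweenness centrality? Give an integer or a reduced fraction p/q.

40

Pairs whose geodesics pass through 1 — 3–7: 1; 3–8: 1; 3–6: 1; 3–4: 1; 3–11: 1; 3–10: 1; 3–9: 1; 7–8: 1; 7–5: 1; 7–2: 1; 7–4: 1; 7–11: 1; 7–10: 1; 7–9: 1 … (+26 more pairs).
All other pairs contribute 0.
Summing the contributions gives betweenness(1) = 40.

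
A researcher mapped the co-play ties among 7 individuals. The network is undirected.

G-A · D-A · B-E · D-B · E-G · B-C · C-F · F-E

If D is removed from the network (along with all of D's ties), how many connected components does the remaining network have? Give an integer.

1

D's neighbors (A and B) remain reachable from one another through other ties, so the rest of the network stays in one piece.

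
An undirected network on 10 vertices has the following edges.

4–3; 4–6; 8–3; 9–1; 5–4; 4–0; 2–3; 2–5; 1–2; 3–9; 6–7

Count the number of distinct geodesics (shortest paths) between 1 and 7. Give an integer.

The shortest distance is 5. The length-5 paths are: 1–2–3–4–6–7; 1–9–3–4–6–7; 1–2–5–4–6–7.
That gives 3 distinct shortest paths.

3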